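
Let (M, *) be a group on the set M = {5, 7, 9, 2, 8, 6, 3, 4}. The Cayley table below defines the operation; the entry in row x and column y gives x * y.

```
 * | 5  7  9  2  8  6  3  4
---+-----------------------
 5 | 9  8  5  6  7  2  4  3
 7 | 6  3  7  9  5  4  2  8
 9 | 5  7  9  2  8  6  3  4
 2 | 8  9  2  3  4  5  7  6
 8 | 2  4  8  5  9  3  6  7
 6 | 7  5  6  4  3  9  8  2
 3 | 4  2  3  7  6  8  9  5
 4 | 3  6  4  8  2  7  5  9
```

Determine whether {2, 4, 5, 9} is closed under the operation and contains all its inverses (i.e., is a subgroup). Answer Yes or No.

2 * 2 = 3, which is not in {2, 4, 5, 9}.
The subset is not closed under *, so it is not a subgroup.
(Structurally, M here is isomorphic to the dihedral group D_4.)

No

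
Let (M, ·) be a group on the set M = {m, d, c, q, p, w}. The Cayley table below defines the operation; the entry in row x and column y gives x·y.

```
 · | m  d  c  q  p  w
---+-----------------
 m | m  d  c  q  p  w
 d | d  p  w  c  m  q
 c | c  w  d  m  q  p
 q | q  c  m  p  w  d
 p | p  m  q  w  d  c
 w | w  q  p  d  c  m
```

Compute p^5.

d

p^1 = p
p^2 = p·p = d
p^3 = d·p = m
p^4 = m·p = p
p^5 = p·p = d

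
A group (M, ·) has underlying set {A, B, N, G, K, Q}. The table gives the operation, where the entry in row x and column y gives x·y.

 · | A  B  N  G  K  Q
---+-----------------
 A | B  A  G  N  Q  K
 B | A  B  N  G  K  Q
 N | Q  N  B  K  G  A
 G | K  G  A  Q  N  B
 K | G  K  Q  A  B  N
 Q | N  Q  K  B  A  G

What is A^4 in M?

B

A^1 = A
A^2 = A·A = B
A^3 = B·A = A
A^4 = A·A = B
(Structurally, M here is isomorphic to the symmetric group S_3.)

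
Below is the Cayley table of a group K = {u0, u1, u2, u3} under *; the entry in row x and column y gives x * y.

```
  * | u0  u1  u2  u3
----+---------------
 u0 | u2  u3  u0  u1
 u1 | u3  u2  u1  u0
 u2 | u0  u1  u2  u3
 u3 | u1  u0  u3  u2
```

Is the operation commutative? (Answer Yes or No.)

Check whether the table is symmetric across its main diagonal.
Every entry (row x, col y) equals the entry (row y, col x), so K is abelian.

Yes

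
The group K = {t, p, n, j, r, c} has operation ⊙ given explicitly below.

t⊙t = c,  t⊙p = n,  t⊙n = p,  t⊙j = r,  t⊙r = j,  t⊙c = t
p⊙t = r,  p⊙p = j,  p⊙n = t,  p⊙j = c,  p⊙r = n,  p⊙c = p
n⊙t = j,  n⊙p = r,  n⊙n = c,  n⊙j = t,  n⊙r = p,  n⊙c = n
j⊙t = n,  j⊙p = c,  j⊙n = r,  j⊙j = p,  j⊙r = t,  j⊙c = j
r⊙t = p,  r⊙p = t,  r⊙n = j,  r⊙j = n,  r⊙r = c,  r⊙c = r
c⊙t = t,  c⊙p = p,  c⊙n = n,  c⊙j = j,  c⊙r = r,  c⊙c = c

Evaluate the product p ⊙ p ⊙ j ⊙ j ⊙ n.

n

p ⊙ p = j
j ⊙ j = p
p ⊙ j = c
c ⊙ n = n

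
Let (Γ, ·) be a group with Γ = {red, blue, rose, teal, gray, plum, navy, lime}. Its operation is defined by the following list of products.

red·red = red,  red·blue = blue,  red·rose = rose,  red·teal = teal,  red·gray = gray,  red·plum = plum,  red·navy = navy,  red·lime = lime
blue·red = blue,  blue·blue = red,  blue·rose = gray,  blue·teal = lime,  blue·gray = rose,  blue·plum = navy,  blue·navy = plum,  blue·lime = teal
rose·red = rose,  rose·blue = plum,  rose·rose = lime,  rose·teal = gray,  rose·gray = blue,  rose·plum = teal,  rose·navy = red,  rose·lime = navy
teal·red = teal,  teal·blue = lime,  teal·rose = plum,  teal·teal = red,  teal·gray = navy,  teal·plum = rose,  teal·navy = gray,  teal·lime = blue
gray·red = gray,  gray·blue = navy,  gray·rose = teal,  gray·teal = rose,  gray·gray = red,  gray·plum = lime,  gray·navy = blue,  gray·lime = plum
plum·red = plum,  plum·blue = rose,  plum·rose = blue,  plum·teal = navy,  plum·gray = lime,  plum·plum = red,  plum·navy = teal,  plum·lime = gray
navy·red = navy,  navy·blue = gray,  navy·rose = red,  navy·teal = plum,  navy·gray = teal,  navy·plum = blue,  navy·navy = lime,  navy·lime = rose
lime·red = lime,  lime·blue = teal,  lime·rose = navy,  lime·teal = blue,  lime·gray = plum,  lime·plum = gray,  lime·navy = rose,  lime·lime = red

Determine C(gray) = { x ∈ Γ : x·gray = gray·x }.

{gray, lime, plum, red}

Compare row gray with column gray entry by entry.
lime·gray = plum = gray·lime, so lime commutes with gray.
blue·gray = rose but gray·blue = navy, so blue does not.
Collecting the elements that commute with gray: C(gray) = {gray, lime, plum, red}.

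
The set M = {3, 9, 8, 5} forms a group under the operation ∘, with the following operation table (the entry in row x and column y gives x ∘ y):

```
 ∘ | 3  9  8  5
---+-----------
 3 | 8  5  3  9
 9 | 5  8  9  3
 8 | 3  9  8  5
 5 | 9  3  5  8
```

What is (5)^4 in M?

8

5^1 = 5
5^2 = 5 ∘ 5 = 8
5^3 = 8 ∘ 5 = 5
5^4 = 5 ∘ 5 = 8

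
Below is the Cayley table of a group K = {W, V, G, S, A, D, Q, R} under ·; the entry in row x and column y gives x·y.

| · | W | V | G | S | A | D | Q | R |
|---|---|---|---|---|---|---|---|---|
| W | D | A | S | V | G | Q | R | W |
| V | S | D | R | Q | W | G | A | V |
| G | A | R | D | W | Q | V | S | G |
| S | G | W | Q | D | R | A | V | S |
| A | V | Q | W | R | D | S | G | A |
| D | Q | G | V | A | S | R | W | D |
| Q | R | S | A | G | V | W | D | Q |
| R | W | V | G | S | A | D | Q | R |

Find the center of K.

An element z is central iff its row equals its column in the table.
For W: W·V = A ≠ S = V·W, so W ∉ Z.
Checking each element this way leaves Z(K) = {D, R}.

{D, R}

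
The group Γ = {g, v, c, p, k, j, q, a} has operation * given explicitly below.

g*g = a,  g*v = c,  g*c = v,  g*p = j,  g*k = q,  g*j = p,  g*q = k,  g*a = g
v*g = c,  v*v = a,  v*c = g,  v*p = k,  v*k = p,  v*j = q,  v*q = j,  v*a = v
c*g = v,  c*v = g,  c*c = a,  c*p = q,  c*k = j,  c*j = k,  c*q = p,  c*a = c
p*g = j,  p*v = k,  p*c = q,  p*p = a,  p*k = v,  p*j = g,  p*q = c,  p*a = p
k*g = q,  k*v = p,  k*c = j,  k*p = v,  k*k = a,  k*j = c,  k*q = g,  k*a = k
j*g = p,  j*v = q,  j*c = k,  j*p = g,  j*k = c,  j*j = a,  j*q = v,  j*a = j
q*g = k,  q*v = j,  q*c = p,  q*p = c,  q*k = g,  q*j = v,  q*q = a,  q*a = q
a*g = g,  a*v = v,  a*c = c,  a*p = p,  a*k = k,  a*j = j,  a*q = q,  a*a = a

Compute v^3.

v^1 = v
v^2 = v*v = a
v^3 = a*v = v
(Structurally, Γ here is isomorphic to the elementary abelian group (Z_2)^3.)

v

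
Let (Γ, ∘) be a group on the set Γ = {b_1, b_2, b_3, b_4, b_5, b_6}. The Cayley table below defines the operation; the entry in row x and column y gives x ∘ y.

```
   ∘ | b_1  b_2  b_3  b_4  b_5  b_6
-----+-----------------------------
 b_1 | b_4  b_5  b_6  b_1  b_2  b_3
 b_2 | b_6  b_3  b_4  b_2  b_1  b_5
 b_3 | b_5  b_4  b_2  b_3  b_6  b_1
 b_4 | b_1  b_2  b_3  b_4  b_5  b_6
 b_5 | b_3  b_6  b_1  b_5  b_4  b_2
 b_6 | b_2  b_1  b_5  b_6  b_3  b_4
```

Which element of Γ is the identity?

b_4

The identity e satisfies e ∘ x = x for all x, so its row in the table reproduces the column headers.
Row b_4 reads: b_1, b_2, b_3, b_4, b_5, b_6 — exactly the header order. So b_4 is the identity.
(Structurally, Γ here is isomorphic to the symmetric group S_3.)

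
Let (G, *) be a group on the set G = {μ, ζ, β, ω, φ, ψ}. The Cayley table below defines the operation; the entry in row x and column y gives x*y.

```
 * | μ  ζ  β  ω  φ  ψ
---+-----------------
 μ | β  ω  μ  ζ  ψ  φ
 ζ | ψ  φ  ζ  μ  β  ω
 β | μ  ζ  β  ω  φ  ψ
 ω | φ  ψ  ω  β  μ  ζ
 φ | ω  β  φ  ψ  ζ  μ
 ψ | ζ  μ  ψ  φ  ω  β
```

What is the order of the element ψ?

The identity element is β (its row matches the header).
ψ^1 = ψ
ψ^2 = ψ*ψ = β
The first power of ψ equal to the identity is ψ^2, so ord(ψ) = 2.

2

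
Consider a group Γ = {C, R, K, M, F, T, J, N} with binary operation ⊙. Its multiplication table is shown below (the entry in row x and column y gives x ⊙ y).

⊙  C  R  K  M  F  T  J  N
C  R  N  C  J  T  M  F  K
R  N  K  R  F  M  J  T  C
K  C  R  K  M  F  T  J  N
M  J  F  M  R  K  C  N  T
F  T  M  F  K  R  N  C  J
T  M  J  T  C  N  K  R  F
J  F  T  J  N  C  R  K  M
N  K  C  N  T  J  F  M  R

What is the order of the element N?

4

The identity element is K (its row matches the header).
N^1 = N
N^2 = N ⊙ N = R
N^3 = R ⊙ N = C
N^4 = C ⊙ N = K
The first power of N equal to the identity is N^4, so ord(N) = 4.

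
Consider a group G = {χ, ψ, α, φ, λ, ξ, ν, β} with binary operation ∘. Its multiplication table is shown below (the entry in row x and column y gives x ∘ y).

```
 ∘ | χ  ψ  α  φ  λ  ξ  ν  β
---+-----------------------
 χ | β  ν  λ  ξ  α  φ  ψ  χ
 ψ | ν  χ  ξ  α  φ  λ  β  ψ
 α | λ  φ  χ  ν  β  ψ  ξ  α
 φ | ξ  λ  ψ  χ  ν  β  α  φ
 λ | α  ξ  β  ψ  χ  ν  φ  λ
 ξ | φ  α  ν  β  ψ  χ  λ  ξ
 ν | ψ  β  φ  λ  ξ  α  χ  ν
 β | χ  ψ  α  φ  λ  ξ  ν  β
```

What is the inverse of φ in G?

First locate the identity: row β matches the header, so β is the identity.
Scan row φ for β: φ ∘ ξ = β. Hence φ^(-1) = ξ.

ξ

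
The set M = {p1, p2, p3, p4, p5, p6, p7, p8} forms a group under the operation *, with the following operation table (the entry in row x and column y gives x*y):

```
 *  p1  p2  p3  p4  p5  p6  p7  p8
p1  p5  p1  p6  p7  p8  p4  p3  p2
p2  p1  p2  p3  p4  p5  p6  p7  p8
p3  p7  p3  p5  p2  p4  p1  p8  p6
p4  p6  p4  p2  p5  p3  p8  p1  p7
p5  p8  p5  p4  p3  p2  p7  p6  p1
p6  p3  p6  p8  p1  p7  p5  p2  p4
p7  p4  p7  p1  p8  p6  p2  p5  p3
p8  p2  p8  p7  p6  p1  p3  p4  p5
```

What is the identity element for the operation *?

The identity e satisfies e*x = x for all x, so its row in the table reproduces the column headers.
Row p2 reads: p1, p2, p3, p4, p5, p6, p7, p8 — exactly the header order. So p2 is the identity.

p2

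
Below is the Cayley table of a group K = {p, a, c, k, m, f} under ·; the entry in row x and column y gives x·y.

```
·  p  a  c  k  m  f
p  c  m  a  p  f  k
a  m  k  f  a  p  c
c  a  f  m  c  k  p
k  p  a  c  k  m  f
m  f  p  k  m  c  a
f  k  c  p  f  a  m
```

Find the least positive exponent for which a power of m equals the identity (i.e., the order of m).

The identity element is k (its row matches the header).
m^1 = m
m^2 = m·m = c
m^3 = c·m = k
The first power of m equal to the identity is m^3, so ord(m) = 3.
(Structurally, K here is isomorphic to the cyclic group Z_6.)

3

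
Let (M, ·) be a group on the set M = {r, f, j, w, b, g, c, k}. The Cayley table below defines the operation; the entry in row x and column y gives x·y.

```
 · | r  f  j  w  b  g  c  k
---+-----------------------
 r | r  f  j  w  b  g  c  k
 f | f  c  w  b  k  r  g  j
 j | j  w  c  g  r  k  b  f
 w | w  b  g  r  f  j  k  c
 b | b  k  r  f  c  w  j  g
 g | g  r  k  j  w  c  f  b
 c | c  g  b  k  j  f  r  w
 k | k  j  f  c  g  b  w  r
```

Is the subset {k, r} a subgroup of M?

{k, r} contains the identity r.
Checking products: every product of two elements of {k, r} (read from the table) lies in {k, r}, so the set is closed.
In a finite group, a nonempty closed subset is a subgroup. So {k, r} ≤ M.

Yes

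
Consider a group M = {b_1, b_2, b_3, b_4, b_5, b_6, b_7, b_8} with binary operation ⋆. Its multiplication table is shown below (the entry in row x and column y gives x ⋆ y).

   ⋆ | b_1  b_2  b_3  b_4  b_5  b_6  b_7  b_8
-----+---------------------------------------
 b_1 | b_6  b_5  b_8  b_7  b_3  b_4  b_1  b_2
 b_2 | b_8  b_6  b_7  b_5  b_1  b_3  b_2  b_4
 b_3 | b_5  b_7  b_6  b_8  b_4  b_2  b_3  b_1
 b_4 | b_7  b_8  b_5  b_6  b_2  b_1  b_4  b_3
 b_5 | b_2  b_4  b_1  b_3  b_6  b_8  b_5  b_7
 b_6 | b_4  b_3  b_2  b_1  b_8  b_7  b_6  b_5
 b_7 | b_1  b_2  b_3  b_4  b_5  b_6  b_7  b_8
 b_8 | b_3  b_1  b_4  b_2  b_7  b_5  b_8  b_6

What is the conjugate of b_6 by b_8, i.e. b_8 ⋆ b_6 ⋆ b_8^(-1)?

b_6

The identity is b_7. In row b_8, the entry b_7 sits in column b_5, so b_8^(-1) = b_5.
b_8 ⋆ b_6 = b_5
b_5 ⋆ b_5 = b_6
(Structurally, M here is isomorphic to the quaternion group Q_8.)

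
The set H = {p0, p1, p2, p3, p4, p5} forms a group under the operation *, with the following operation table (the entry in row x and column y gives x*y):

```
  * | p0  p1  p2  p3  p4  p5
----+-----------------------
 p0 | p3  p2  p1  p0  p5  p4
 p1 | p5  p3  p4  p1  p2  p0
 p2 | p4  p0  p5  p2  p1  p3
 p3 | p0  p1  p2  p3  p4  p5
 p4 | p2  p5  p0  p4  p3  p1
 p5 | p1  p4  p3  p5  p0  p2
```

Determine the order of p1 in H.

2

The identity element is p3 (its row matches the header).
p1^1 = p1
p1^2 = p1*p1 = p3
The first power of p1 equal to the identity is p1^2, so ord(p1) = 2.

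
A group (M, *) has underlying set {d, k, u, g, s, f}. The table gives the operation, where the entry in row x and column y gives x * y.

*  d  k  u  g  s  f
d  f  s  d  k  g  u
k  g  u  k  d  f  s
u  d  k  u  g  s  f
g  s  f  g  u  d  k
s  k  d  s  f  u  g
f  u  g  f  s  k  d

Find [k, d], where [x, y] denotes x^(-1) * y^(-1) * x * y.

Identity is u; from the table k^(-1) = k and d^(-1) = f.
k * f = s
s * k = d
d * d = f

f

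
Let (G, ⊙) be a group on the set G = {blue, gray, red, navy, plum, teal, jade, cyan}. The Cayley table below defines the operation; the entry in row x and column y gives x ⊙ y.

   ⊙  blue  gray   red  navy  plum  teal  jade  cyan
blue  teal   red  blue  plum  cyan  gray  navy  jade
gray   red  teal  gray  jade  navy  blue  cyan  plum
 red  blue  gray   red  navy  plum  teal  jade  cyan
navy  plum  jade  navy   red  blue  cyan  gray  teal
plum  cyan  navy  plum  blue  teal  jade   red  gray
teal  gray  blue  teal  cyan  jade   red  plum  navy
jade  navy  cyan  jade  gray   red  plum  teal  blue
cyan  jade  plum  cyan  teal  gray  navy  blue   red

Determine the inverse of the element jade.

First locate the identity: row red matches the header, so red is the identity.
Scan row jade for red: jade ⊙ plum = red. Hence jade^(-1) = plum.
(Structurally, G here is isomorphic to Z_2 x Z_4.)

plum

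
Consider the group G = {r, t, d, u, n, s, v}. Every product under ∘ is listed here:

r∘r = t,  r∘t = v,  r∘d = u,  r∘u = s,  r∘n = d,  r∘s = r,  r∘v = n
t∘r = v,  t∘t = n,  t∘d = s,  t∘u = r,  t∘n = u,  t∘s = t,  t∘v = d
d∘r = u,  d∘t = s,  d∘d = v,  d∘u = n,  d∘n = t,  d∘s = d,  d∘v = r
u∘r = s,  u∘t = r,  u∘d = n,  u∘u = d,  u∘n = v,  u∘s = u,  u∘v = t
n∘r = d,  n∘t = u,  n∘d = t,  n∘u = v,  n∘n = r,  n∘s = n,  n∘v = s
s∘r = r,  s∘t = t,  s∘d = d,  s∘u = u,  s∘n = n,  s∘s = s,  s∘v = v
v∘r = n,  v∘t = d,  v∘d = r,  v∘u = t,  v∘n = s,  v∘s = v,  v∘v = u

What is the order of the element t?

The identity element is s (its row matches the header).
t^1 = t
t^2 = t ∘ t = n
t^3 = n ∘ t = u
t^4 = u ∘ t = r
t^5 = r ∘ t = v
t^6 = v ∘ t = d
t^7 = d ∘ t = s
The first power of t equal to the identity is t^7, so ord(t) = 7.

7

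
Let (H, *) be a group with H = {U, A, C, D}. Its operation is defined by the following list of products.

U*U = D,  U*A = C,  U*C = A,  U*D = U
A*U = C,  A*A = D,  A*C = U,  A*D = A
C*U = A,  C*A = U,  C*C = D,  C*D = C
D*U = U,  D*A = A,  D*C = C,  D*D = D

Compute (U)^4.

D

U^1 = U
U^2 = U * U = D
U^3 = D * U = U
U^4 = U * U = D
(Structurally, H here is isomorphic to the Klein four-group V_4.)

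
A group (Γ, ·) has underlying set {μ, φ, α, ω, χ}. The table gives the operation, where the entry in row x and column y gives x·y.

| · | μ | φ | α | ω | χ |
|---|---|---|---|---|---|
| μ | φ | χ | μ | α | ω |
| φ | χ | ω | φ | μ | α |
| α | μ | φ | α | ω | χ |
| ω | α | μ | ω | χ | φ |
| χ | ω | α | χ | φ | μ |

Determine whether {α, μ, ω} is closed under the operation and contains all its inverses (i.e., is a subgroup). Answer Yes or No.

No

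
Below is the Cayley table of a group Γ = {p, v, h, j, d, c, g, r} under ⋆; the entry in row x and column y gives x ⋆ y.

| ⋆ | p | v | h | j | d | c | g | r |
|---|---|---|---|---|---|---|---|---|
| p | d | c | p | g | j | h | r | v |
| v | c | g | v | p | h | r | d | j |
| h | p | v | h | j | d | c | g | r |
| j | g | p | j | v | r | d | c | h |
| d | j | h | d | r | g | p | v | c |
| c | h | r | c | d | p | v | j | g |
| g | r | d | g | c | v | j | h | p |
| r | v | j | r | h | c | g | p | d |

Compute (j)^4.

g

j^1 = j
j^2 = j ⋆ j = v
j^3 = v ⋆ j = p
j^4 = p ⋆ j = g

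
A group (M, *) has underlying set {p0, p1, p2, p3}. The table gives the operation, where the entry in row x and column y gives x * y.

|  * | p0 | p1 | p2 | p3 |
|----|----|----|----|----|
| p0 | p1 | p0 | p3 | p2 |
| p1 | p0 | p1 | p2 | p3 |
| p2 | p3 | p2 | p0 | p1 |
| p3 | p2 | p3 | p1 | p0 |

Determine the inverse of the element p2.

p3

First locate the identity: row p1 matches the header, so p1 is the identity.
Scan row p2 for p1: p2 * p3 = p1. Hence p2^(-1) = p3.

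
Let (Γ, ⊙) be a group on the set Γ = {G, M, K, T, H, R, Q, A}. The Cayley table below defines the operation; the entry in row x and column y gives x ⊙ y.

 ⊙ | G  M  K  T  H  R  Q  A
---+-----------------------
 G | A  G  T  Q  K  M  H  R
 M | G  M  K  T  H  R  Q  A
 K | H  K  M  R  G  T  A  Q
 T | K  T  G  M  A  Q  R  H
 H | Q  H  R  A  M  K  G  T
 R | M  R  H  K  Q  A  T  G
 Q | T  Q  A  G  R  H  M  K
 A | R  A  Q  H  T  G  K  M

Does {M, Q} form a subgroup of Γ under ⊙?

{M, Q} contains the identity M.
Checking products: every product of two elements of {M, Q} (read from the table) lies in {M, Q}, so the set is closed.
In a finite group, a nonempty closed subset is a subgroup. So {M, Q} ≤ Γ.

Yes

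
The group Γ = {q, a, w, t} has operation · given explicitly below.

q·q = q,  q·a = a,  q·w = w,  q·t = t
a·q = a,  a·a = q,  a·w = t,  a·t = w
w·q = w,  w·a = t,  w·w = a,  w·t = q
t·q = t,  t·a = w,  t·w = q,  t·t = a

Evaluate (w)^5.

w

w^1 = w
w^2 = w·w = a
w^3 = a·w = t
w^4 = t·w = q
w^5 = q·w = w
(Structurally, Γ here is isomorphic to the cyclic group Z_4.)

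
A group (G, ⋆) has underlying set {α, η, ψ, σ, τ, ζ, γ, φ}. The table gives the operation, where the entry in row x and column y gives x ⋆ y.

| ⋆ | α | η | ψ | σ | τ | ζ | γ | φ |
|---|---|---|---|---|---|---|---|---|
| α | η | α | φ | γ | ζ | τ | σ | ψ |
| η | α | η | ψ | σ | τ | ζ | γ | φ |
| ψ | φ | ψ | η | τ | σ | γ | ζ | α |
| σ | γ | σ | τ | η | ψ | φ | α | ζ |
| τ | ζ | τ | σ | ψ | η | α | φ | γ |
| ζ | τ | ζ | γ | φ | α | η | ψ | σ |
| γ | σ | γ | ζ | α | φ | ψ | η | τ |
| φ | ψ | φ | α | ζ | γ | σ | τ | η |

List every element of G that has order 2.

Identity is η. Compute the order of each non-identity element by repeated multiplication:
  α: α → η  (order 2)
  ψ: ψ → η  (order 2)
  σ: σ → η  (order 2)
  τ: τ → η  (order 2)
  ζ: ζ → η  (order 2)
  γ: γ → η  (order 2)
  φ: φ → η  (order 2)
Elements of order 2: {α, γ, ζ, σ, τ, φ, ψ}.
(Structurally, G here is isomorphic to the elementary abelian group (Z_2)^3.)

{α, γ, ζ, σ, τ, φ, ψ}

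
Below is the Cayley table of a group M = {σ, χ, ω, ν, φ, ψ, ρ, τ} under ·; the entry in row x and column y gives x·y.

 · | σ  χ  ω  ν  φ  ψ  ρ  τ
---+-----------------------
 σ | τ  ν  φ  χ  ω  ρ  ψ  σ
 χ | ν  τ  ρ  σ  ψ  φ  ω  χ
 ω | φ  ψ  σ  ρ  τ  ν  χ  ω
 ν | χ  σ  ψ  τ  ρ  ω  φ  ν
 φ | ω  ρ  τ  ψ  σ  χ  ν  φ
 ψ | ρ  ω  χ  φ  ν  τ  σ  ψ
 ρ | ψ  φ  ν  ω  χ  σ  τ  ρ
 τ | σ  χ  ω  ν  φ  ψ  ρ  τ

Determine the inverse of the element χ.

χ

First locate the identity: row τ matches the header, so τ is the identity.
Scan row χ for τ: χ·χ = τ. Hence χ^(-1) = χ.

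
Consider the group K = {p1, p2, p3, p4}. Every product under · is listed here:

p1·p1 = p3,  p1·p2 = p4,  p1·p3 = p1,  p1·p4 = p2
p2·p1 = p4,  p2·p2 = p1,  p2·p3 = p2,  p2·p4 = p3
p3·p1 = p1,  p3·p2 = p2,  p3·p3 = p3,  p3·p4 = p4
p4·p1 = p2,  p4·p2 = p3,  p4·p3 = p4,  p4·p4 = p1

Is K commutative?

Check whether the table is symmetric across its main diagonal.
Every entry (row x, col y) equals the entry (row y, col x), so K is abelian.

Yes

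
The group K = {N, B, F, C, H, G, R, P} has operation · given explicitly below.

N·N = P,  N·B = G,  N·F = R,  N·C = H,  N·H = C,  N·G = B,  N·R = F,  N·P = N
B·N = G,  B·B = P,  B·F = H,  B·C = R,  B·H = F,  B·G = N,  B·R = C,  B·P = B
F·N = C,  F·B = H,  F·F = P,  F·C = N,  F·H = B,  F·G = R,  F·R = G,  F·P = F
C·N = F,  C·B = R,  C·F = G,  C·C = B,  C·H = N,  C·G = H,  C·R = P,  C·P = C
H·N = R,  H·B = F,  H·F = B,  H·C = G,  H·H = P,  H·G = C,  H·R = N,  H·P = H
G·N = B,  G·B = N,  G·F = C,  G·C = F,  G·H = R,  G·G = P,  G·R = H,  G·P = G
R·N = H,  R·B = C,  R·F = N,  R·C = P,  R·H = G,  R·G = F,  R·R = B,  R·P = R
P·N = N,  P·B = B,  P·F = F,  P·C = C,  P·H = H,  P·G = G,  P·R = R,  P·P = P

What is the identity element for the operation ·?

P

The identity e satisfies e·x = x for all x, so its row in the table reproduces the column headers.
Row P reads: N, B, F, C, H, G, R, P — exactly the header order. So P is the identity.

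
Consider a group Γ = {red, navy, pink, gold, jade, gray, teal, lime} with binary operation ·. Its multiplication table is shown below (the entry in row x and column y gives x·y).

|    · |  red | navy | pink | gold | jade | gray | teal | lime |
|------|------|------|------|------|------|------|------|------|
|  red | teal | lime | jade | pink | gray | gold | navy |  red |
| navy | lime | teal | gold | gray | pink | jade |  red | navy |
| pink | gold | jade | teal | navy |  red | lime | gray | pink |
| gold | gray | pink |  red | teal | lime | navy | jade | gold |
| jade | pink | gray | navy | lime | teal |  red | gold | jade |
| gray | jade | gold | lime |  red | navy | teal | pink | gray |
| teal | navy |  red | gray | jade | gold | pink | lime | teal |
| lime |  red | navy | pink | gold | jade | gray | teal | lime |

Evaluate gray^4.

gray^1 = gray
gray^2 = gray·gray = teal
gray^3 = teal·gray = pink
gray^4 = pink·gray = lime

lime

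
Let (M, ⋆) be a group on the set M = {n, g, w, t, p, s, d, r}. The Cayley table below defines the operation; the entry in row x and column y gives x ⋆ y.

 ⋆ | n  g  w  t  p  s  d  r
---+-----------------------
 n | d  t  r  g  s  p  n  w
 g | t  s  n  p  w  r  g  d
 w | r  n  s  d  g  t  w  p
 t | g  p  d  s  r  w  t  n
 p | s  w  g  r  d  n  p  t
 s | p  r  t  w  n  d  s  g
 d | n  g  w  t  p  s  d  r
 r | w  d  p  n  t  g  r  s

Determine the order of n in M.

2

The identity element is d (its row matches the header).
n^1 = n
n^2 = n ⋆ n = d
The first power of n equal to the identity is n^2, so ord(n) = 2.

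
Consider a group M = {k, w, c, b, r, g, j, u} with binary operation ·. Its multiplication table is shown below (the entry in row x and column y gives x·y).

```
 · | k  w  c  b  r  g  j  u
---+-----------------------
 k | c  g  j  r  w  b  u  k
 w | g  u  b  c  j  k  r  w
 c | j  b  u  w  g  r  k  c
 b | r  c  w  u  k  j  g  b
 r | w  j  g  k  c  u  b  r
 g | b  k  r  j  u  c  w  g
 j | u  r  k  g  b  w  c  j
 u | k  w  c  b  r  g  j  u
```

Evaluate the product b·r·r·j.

b·r = k
k·r = w
w·j = r

r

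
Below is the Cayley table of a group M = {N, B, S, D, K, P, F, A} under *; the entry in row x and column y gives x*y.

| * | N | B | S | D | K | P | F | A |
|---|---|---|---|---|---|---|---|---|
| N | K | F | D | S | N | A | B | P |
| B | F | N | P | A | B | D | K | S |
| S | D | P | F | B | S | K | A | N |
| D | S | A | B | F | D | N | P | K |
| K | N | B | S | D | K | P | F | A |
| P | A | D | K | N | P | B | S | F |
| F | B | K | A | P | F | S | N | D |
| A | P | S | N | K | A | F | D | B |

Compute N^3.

N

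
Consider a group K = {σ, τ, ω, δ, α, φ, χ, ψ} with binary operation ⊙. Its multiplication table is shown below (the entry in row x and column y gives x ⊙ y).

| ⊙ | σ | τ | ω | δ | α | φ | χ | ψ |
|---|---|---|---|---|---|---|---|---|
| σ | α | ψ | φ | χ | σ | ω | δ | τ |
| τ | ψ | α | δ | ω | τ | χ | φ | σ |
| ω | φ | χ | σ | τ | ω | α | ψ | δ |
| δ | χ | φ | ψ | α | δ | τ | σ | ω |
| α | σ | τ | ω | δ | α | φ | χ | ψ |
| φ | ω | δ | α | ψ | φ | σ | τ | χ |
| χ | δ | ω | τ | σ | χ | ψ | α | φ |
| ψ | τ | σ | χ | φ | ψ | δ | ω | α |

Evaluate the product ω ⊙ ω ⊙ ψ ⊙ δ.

ω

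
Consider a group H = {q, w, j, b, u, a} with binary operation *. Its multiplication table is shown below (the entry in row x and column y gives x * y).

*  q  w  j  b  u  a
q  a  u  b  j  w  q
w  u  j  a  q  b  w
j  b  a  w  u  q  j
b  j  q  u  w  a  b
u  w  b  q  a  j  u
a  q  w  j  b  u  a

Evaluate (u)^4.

w

u^1 = u
u^2 = u * u = j
u^3 = j * u = q
u^4 = q * u = w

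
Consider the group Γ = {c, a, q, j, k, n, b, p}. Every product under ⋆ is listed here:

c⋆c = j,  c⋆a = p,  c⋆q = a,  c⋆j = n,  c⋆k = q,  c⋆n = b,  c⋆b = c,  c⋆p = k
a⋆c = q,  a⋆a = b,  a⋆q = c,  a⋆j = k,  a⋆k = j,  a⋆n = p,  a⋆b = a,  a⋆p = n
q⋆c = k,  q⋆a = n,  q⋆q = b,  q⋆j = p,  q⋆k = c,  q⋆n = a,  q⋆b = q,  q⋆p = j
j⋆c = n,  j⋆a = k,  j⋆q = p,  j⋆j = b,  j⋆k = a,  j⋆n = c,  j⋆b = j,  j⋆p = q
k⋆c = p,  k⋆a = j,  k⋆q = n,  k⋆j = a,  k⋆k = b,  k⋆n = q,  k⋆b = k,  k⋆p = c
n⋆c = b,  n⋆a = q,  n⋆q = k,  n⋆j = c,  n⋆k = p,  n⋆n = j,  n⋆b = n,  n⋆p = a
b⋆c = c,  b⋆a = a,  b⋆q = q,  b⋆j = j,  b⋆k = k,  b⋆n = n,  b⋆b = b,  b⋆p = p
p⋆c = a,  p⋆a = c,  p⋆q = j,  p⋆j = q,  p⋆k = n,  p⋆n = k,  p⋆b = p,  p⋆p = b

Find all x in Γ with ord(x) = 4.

Identity is b. Compute the order of each non-identity element by repeated multiplication:
  c: c → j → n → b  (order 4)
  a: a → b  (order 2)
  q: q → b  (order 2)
  j: j → b  (order 2)
  k: k → b  (order 2)
  n: n → j → c → b  (order 4)
  p: p → b  (order 2)
Elements of order 4: {c, n}.
(Structurally, Γ here is isomorphic to the dihedral group D_4.)

{c, n}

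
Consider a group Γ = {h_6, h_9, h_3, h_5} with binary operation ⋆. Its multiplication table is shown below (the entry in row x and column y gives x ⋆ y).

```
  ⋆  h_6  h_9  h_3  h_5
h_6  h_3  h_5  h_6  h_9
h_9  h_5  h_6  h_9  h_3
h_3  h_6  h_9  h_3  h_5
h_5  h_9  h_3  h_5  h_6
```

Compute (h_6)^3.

h_6^1 = h_6
h_6^2 = h_6 ⋆ h_6 = h_3
h_6^3 = h_3 ⋆ h_6 = h_6

h_6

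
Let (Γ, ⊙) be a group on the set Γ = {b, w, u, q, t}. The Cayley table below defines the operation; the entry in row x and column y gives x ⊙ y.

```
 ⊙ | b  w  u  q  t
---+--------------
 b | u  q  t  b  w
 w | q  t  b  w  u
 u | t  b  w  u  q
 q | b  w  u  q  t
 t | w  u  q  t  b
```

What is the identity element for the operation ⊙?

q

The identity e satisfies e ⊙ x = x for all x, so its row in the table reproduces the column headers.
Row q reads: b, w, u, q, t — exactly the header order. So q is the identity.
(Structurally, Γ here is isomorphic to the cyclic group Z_5.)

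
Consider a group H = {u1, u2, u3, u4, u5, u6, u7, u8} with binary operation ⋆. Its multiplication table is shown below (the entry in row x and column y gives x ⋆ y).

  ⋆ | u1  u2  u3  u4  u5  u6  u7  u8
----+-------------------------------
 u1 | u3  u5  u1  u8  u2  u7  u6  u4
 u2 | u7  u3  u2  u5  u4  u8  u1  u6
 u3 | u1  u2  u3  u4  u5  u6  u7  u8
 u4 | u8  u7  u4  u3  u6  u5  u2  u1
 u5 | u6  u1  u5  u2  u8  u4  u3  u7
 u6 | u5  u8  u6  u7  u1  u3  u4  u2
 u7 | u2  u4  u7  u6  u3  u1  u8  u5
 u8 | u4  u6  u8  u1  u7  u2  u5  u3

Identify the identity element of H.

The identity e satisfies e ⋆ x = x for all x, so its row in the table reproduces the column headers.
Row u3 reads: u1, u2, u3, u4, u5, u6, u7, u8 — exactly the header order. So u3 is the identity.

u3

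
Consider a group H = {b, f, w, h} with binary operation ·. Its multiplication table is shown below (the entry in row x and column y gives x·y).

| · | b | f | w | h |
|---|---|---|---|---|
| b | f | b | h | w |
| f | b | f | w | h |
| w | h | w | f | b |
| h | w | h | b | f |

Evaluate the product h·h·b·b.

f

h·h = f
f·b = b
b·b = f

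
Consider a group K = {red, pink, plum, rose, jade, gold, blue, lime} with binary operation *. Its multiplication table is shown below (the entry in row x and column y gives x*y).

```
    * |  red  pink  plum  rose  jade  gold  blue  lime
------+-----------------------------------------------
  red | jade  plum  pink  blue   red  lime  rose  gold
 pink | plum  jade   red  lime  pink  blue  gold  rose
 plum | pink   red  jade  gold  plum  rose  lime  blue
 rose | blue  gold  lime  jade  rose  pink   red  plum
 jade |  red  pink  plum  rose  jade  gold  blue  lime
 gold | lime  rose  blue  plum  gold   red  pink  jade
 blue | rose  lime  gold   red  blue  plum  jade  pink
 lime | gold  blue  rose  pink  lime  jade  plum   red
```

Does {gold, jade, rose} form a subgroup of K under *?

No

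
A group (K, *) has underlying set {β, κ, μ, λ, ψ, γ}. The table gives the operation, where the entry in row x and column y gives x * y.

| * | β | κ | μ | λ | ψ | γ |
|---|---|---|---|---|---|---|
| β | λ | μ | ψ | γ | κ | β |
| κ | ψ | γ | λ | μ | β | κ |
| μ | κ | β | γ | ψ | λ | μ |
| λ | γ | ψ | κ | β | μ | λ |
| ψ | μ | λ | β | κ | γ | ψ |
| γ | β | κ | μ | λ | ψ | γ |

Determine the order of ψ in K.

2

The identity element is γ (its row matches the header).
ψ^1 = ψ
ψ^2 = ψ * ψ = γ
The first power of ψ equal to the identity is ψ^2, so ord(ψ) = 2.
(Structurally, K here is isomorphic to the symmetric group S_3.)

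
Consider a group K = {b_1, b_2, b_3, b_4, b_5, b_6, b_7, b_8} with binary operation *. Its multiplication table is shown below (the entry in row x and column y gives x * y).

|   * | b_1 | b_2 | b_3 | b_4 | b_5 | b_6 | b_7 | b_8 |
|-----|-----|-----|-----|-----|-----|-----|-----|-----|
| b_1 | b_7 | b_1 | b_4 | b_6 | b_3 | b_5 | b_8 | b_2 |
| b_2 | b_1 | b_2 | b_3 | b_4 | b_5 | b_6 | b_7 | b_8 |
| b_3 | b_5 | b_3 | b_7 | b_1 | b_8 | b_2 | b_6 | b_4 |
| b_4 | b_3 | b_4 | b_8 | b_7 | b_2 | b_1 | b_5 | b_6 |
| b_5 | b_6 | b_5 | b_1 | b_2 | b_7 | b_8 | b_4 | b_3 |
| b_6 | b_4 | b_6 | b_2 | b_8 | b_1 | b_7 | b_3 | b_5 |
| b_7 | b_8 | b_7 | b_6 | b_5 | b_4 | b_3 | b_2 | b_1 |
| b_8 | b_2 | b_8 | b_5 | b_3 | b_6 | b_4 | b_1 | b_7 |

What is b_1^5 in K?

b_1

b_1^1 = b_1
b_1^2 = b_1 * b_1 = b_7
b_1^3 = b_7 * b_1 = b_8
b_1^4 = b_8 * b_1 = b_2
b_1^5 = b_2 * b_1 = b_1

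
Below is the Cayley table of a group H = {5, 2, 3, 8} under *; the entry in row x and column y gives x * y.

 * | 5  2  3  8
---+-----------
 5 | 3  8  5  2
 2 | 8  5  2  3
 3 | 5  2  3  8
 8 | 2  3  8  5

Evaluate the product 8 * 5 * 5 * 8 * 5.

8 * 5 = 2
2 * 5 = 8
8 * 8 = 5
5 * 5 = 3

3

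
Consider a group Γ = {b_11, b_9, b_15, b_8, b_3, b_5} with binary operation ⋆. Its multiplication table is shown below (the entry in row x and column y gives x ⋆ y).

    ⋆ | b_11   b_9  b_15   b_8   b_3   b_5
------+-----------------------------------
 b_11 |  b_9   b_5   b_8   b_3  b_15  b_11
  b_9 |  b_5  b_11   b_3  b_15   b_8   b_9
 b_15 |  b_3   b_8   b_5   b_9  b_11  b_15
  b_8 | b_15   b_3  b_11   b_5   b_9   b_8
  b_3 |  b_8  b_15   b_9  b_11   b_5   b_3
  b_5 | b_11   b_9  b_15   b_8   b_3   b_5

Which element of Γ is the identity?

The identity e satisfies e ⋆ x = x for all x, so its row in the table reproduces the column headers.
Row b_5 reads: b_11, b_9, b_15, b_8, b_3, b_5 — exactly the header order. So b_5 is the identity.

b_5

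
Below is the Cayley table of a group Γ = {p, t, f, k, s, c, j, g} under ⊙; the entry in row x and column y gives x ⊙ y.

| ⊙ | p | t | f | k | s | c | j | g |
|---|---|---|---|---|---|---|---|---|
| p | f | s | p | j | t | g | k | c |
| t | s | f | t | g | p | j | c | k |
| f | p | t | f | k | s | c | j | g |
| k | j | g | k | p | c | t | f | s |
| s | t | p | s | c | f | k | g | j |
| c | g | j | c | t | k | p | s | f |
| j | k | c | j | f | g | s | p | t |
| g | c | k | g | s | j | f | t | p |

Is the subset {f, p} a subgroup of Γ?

{f, p} contains the identity f.
Checking products: every product of two elements of {f, p} (read from the table) lies in {f, p}, so the set is closed.
In a finite group, a nonempty closed subset is a subgroup. So {f, p} ≤ Γ.

Yes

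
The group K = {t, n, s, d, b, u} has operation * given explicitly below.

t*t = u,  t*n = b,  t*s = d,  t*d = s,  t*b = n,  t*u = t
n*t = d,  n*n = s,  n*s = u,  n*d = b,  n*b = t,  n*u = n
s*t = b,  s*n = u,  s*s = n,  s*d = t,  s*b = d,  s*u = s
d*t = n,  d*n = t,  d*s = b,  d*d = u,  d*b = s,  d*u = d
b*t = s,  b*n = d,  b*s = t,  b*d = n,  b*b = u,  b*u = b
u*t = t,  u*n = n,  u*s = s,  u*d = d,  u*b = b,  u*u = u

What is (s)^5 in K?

s^1 = s
s^2 = s*s = n
s^3 = n*s = u
s^4 = u*s = s
s^5 = s*s = n

n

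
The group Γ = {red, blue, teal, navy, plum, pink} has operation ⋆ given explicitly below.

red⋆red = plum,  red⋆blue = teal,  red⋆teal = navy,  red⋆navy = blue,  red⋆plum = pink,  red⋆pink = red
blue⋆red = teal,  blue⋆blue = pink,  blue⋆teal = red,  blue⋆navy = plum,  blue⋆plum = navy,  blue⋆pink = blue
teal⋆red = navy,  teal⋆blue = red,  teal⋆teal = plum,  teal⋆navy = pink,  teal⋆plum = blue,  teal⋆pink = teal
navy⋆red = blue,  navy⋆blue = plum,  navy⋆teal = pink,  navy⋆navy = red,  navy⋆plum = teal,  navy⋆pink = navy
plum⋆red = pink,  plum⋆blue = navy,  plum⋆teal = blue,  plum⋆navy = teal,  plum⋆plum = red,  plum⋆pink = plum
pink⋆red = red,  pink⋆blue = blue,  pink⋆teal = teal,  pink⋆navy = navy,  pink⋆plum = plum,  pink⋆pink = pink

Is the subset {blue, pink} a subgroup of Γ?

Yes

{blue, pink} contains the identity pink.
Checking products: every product of two elements of {blue, pink} (read from the table) lies in {blue, pink}, so the set is closed.
In a finite group, a nonempty closed subset is a subgroup. So {blue, pink} ≤ Γ.
(Structurally, Γ here is isomorphic to the cyclic group Z_6.)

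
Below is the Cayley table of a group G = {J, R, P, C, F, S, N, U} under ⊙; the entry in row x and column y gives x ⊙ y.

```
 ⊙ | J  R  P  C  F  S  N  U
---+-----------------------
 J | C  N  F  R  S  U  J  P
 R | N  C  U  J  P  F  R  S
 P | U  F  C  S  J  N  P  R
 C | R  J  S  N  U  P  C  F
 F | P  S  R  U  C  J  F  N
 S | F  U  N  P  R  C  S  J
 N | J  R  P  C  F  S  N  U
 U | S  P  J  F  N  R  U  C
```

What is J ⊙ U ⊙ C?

S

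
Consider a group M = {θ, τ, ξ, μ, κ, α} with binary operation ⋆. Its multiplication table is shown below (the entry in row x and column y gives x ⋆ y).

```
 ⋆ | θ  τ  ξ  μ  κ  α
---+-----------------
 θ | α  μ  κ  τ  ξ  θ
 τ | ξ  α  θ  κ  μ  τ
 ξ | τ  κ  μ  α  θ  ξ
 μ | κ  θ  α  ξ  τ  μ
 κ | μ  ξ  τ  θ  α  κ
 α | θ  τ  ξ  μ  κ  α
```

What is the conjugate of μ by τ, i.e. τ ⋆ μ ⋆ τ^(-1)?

The identity is α. In row τ, the entry α sits in column τ, so τ^(-1) = τ.
τ ⋆ μ = κ
κ ⋆ τ = ξ

ξ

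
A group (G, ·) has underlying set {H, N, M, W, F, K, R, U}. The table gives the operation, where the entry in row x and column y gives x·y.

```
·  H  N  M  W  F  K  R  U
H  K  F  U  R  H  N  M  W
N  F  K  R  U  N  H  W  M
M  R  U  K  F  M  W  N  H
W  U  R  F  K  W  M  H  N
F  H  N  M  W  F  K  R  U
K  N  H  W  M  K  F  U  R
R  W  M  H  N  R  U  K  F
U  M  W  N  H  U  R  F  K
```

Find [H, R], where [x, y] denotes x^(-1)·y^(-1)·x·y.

Identity is F; from the table H^(-1) = N and R^(-1) = U.
N·U = M
M·H = R
R·R = K

K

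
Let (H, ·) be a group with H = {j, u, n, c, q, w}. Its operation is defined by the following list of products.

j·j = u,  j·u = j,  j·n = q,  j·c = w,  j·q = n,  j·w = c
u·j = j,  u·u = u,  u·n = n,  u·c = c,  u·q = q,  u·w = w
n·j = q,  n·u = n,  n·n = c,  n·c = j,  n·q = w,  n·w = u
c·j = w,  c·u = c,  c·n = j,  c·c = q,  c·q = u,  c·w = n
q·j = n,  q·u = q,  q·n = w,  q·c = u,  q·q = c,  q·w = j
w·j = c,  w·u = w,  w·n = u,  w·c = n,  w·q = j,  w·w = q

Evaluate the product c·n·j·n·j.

c·n = j
j·j = u
u·n = n
n·j = q

q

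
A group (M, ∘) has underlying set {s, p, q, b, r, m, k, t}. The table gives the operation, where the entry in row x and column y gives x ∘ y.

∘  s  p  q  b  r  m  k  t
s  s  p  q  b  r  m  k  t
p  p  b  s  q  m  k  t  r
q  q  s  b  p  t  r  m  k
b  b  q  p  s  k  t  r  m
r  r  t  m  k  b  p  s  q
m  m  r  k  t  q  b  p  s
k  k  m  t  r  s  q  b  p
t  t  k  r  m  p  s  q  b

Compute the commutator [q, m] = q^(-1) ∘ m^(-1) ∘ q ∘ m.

b

Identity is s; from the table q^(-1) = p and m^(-1) = t.
p ∘ t = r
r ∘ q = m
m ∘ m = b
(Structurally, M here is isomorphic to the quaternion group Q_8.)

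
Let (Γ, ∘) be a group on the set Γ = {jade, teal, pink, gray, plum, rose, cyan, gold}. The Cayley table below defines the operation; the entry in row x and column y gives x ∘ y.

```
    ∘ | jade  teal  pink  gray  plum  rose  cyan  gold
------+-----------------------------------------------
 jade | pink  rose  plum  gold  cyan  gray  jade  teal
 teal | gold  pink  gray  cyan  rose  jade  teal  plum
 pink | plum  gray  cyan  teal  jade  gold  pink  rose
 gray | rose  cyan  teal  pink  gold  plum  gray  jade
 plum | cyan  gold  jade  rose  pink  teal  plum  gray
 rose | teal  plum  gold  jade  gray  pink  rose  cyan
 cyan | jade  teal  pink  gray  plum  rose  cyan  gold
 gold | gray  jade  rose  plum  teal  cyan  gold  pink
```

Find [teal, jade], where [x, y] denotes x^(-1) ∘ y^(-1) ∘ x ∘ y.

pink

Identity is cyan; from the table teal^(-1) = gray and jade^(-1) = plum.
gray ∘ plum = gold
gold ∘ teal = jade
jade ∘ jade = pink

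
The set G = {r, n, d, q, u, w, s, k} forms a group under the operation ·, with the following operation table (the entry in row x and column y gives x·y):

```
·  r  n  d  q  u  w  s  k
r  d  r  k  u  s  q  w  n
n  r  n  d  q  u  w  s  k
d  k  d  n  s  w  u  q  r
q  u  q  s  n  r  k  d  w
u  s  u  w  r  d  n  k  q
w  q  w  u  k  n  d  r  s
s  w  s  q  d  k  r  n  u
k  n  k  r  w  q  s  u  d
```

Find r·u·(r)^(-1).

u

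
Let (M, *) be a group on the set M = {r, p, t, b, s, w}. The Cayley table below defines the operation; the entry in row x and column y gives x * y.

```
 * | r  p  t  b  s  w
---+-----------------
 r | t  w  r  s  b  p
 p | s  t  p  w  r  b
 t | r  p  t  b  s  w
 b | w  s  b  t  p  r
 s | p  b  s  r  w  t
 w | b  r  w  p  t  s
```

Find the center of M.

An element z is central iff its row equals its column in the table.
For s: s * p = b ≠ r = p * s, so s ∉ Z.
Checking each element this way leaves Z(M) = {t}.

{t}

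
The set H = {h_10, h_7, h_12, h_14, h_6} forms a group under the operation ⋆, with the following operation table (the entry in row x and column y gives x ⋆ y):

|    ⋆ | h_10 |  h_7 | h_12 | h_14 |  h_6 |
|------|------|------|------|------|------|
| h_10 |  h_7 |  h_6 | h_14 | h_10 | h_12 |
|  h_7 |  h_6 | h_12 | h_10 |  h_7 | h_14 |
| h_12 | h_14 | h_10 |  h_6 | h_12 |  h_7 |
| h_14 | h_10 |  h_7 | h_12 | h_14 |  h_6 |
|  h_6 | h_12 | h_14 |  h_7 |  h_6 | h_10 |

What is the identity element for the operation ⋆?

h_14

The identity e satisfies e ⋆ x = x for all x, so its row in the table reproduces the column headers.
Row h_14 reads: h_10, h_7, h_12, h_14, h_6 — exactly the header order. So h_14 is the identity.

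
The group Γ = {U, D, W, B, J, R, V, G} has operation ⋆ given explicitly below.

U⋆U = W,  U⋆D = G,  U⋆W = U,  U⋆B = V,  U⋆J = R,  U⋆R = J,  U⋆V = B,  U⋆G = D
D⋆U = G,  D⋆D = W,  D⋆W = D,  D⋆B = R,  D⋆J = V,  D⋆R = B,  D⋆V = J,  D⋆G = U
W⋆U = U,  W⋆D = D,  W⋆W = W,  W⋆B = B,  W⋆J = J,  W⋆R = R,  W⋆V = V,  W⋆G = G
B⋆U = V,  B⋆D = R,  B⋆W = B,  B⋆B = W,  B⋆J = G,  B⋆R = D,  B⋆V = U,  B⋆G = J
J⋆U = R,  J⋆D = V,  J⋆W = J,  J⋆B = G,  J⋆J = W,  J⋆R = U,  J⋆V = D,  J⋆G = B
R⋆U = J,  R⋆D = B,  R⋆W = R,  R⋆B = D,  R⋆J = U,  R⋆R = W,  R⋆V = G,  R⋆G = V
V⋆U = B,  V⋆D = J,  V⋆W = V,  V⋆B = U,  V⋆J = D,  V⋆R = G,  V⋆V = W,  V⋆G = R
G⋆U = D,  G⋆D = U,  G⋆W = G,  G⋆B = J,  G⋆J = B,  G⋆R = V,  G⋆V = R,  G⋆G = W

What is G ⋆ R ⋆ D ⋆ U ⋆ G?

V

G ⋆ R = V
V ⋆ D = J
J ⋆ U = R
R ⋆ G = V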